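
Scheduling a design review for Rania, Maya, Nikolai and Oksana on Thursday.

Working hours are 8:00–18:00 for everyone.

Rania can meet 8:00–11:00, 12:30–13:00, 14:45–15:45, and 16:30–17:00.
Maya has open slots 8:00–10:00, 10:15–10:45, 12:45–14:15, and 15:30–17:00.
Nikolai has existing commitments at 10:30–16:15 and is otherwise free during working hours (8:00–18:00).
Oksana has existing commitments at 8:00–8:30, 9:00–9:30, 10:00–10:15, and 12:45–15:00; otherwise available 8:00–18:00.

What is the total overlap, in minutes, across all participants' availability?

105 minutes

Nikolai free within 08:00–18:00: 08:00–10:30, 16:15–18:00.
Oksana free within 08:00–18:00: 08:30–09:00, 09:30–10:00, 10:15–12:45, 15:00–18:00.
Rania ∩ Maya: 08:00–10:00, 10:15–10:45, 12:45–13:00, 15:30–15:45, 16:30–17:00.
Rania ∩ Maya ∩ Nikolai: 08:00–10:00, 10:15–10:30, 16:30–17:00.
Rania ∩ Maya ∩ Nikolai ∩ Oksana: 08:30–09:00, 09:30–10:00, 10:15–10:30, 16:30–17:00.
Total common minutes: 30 + 30 + 15 + 30 = 105.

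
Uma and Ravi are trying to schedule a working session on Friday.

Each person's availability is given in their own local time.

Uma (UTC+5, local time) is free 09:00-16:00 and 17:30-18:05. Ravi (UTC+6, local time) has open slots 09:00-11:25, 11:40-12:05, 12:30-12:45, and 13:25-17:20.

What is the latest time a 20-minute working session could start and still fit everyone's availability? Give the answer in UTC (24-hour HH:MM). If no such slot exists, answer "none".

10:40

Uma → UTC: 04:00–11:00, 12:30–13:05.
Ravi → UTC: 03:00–05:25, 05:40–06:05, 06:30–06:45, 07:25–11:20.
Uma ∩ Ravi: 04:00–05:25, 05:40–06:05, 06:30–06:45, 07:25–11:00.
Windows ≥ 20 min: 04:00–05:25, 05:40–06:05, 07:25–11:00.
Latest start in the last window 07:25–11:00 is 11:00 − 20 min = 10:40.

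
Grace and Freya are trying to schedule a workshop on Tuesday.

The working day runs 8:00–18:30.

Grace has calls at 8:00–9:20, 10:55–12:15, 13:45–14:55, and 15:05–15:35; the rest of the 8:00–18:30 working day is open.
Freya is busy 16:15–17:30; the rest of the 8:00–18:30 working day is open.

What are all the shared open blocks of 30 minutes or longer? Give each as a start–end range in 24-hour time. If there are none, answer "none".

Grace free within 08:00–18:30: 09:20–10:55, 12:15–13:45, 14:55–15:05, 15:35–18:30.
Freya free within 08:00–18:30: 08:00–16:15, 17:30–18:30.
Grace ∩ Freya: 09:20–10:55, 12:15–13:45, 14:55–15:05, 15:35–16:15, 17:30–18:30.
Windows ≥ 30 min: 09:20–10:55, 12:15–13:45, 15:35–16:15, 17:30–18:30.

09:20–10:55, 12:15–13:45, 15:35–16:15, 17:30–18:30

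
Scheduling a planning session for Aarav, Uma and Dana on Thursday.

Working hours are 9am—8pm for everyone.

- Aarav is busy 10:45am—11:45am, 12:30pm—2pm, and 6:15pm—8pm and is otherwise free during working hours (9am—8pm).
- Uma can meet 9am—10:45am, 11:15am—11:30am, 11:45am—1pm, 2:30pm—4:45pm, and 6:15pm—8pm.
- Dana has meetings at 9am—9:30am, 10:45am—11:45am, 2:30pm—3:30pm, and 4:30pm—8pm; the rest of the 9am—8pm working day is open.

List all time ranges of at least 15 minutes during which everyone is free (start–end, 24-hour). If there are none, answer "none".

Aarav free within 09:00–20:00: 09:00–10:45, 11:45–12:30, 14:00–18:15.
Dana free within 09:00–20:00: 09:30–10:45, 11:45–14:30, 15:30–16:30.
Aarav ∩ Uma: 09:00–10:45, 11:45–12:30, 14:30–16:45.
Aarav ∩ Uma ∩ Dana: 09:30–10:45, 11:45–12:30, 15:30–16:30.
Windows ≥ 15 min: 09:30–10:45, 11:45–12:30, 15:30–16:30.

09:30–10:45, 11:45–12:30, 15:30–16:30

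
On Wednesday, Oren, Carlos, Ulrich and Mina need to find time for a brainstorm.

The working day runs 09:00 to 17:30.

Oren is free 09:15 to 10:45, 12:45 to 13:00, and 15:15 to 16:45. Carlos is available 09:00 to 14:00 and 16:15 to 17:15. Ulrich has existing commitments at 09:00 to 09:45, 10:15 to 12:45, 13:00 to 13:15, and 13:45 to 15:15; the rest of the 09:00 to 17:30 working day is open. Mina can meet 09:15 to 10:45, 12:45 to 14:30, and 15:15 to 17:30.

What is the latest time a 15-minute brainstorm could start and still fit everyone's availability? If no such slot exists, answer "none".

Ulrich free within 09:00–17:30: 09:45–10:15, 12:45–13:00, 13:15–13:45, 15:15–17:30.
Oren ∩ Carlos: 09:15–10:45, 12:45–13:00, 16:15–16:45.
Oren ∩ Carlos ∩ Ulrich: 09:45–10:15, 12:45–13:00, 16:15–16:45.
Oren ∩ Carlos ∩ Ulrich ∩ Mina: 09:45–10:15, 12:45–13:00, 16:15–16:45.
Windows ≥ 15 min: 09:45–10:15, 12:45–13:00, 16:15–16:45.
Latest start in the last window 16:15–16:45 is 16:45 − 15 min = 16:30.

16:30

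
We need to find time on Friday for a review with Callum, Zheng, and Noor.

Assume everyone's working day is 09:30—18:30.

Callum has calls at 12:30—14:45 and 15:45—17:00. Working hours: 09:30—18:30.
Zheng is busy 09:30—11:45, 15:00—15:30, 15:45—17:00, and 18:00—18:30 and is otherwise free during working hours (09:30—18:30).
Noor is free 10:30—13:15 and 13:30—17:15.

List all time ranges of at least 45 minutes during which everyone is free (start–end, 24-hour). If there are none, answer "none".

11:45–12:30

Callum free within 09:30–18:30: 09:30–12:30, 14:45–15:45, 17:00–18:30.
Zheng free within 09:30–18:30: 11:45–15:00, 15:30–15:45, 17:00–18:00.
Callum ∩ Zheng: 11:45–12:30, 14:45–15:00, 15:30–15:45, 17:00–18:00.
Callum ∩ Zheng ∩ Noor: 11:45–12:30, 14:45–15:00, 15:30–15:45, 17:00–17:15.
Windows ≥ 45 min: 11:45–12:30.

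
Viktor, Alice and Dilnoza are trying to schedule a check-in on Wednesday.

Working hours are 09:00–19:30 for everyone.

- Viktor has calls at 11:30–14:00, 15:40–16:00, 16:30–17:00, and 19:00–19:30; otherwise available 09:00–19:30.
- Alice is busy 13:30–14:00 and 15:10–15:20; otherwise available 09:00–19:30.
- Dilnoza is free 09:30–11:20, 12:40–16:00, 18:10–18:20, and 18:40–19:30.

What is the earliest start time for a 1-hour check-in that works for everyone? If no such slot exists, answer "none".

09:30

Viktor free within 09:00–19:30: 09:00–11:30, 14:00–15:40, 16:00–16:30, 17:00–19:00.
Alice free within 09:00–19:30: 09:00–13:30, 14:00–15:10, 15:20–19:30.
Viktor ∩ Alice: 09:00–11:30, 14:00–15:10, 15:20–15:40, 16:00–16:30, 17:00–19:00.
Viktor ∩ Alice ∩ Dilnoza: 09:30–11:20, 14:00–15:10, 15:20–15:40, 18:10–18:20, 18:40–19:00.
Windows ≥ 60 min: 09:30–11:20, 14:00–15:10.
Earliest such window starts at 09:30.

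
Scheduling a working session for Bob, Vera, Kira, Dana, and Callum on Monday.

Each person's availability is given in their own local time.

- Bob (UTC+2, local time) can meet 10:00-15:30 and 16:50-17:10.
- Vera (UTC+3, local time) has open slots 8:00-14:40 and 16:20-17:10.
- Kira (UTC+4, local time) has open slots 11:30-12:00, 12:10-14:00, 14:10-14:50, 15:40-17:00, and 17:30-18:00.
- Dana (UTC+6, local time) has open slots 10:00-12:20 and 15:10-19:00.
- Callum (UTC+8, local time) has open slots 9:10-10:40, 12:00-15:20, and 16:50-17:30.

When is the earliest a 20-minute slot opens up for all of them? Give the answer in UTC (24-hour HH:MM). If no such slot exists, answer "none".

Bob → UTC: 08:00–13:30, 14:50–15:10.
Vera → UTC: 05:00–11:40, 13:20–14:10.
Kira → UTC: 07:30–08:00, 08:10–10:00, 10:10–10:50, 11:40–13:00, 13:30–14:00.
Dana → UTC: 04:00–06:20, 09:10–13:00.
Callum → UTC: 01:10–02:40, 04:00–07:20, 08:50–09:30.
Bob ∩ Vera: 08:00–11:40, 13:20–13:30.
Bob ∩ Vera ∩ Kira: 08:10–10:00, 10:10–10:50.
Bob ∩ Vera ∩ Kira ∩ Dana: 09:10–10:00, 10:10–10:50.
Bob ∩ Vera ∩ Kira ∩ Dana ∩ Callum: 09:10–09:30.
Windows ≥ 20 min: 09:10–09:30.
Earliest such window starts at 09:10.

09:10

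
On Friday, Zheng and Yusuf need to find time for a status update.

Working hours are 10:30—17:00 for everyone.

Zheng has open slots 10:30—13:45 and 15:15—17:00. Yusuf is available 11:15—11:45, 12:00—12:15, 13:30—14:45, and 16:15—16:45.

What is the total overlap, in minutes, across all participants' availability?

Zheng ∩ Yusuf: 11:15–11:45, 12:00–12:15, 13:30–13:45, 16:15–16:45.
Total common minutes: 30 + 15 + 15 + 30 = 90.

90 minutes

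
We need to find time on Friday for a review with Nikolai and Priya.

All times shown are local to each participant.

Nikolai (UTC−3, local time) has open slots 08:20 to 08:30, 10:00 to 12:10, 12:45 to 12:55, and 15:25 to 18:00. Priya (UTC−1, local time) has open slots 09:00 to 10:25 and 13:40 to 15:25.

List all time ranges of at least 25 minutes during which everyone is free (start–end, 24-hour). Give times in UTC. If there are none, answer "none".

Nikolai → UTC: 11:20–11:30, 13:00–15:10, 15:45–15:55, 18:25–21:00.
Priya → UTC: 10:00–11:25, 14:40–16:25.
Nikolai ∩ Priya: 11:20–11:25, 14:40–15:10, 15:45–15:55.
Windows ≥ 25 min: 14:40–15:10.

14:40–15:10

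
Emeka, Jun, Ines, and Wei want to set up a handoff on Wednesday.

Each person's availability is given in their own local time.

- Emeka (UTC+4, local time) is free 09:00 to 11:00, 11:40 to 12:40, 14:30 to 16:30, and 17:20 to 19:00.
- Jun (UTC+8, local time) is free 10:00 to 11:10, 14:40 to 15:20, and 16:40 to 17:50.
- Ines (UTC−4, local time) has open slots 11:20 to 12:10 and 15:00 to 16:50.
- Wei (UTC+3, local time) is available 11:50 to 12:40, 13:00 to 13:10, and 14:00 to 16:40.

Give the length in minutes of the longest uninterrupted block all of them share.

0 minutes

Emeka → UTC: 05:00–07:00, 07:40–08:40, 10:30–12:30, 13:20–15:00.
Jun → UTC: 02:00–03:10, 06:40–07:20, 08:40–09:50.
Ines → UTC: 15:20–16:10, 19:00–20:50.
Wei → UTC: 08:50–09:40, 10:00–10:10, 11:00–13:40.
Emeka ∩ Jun: 06:40–07:00.
Emeka ∩ Jun ∩ Ines: (none).
Emeka ∩ Jun ∩ Ines ∩ Wei: (none).
No common window.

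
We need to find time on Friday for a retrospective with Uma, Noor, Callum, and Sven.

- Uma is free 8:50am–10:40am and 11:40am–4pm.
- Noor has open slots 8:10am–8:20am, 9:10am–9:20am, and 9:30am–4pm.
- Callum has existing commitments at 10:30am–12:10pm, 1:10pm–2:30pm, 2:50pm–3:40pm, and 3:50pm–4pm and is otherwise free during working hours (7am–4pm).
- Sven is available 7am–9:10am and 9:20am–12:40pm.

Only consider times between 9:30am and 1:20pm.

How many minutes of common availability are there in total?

Callum free within 07:00–16:00: 07:00–10:30, 12:10–13:10, 14:30–14:50, 15:40–15:50.
Uma ∩ Noor: 09:10–09:20, 09:30–10:40, 11:40–16:00.
Uma ∩ Noor ∩ Callum: 09:10–09:20, 09:30–10:30, 12:10–13:10, 14:30–14:50, 15:40–15:50.
Uma ∩ Noor ∩ Callum ∩ Sven: 09:30–10:30, 12:10–12:40.
Restricted to 09:30–13:20: 09:30–10:30, 12:10–12:40.
Total common minutes: 60 + 30 = 90.

90 minutes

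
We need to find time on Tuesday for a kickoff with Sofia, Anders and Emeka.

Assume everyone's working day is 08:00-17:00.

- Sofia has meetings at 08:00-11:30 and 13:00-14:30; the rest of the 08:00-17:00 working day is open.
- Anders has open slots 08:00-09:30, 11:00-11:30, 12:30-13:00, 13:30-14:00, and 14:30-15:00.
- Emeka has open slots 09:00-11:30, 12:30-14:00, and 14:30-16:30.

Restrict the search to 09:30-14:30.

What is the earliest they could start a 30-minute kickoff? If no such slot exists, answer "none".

Sofia free within 08:00–17:00: 11:30–13:00, 14:30–17:00.
Sofia ∩ Anders: 12:30–13:00, 14:30–15:00.
Sofia ∩ Anders ∩ Emeka: 12:30–13:00, 14:30–15:00.
Restricted to 09:30–14:30: 12:30–13:00.
Windows ≥ 30 min: 12:30–13:00.
Earliest such window starts at 12:30.

12:30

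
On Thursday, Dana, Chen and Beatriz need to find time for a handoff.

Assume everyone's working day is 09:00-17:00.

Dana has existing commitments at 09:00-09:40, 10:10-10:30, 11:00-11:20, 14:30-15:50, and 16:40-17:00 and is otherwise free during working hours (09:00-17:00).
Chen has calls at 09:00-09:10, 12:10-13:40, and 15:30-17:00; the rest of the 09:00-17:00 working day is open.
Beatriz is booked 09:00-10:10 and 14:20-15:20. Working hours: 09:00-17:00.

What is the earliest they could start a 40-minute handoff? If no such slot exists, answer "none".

11:20

Dana free within 09:00–17:00: 09:40–10:10, 10:30–11:00, 11:20–14:30, 15:50–16:40.
Chen free within 09:00–17:00: 09:10–12:10, 13:40–15:30.
Beatriz free within 09:00–17:00: 10:10–14:20, 15:20–17:00.
Dana ∩ Chen: 09:40–10:10, 10:30–11:00, 11:20–12:10, 13:40–14:30.
Dana ∩ Chen ∩ Beatriz: 10:30–11:00, 11:20–12:10, 13:40–14:20.
Windows ≥ 40 min: 11:20–12:10, 13:40–14:20.
Earliest such window starts at 11:20.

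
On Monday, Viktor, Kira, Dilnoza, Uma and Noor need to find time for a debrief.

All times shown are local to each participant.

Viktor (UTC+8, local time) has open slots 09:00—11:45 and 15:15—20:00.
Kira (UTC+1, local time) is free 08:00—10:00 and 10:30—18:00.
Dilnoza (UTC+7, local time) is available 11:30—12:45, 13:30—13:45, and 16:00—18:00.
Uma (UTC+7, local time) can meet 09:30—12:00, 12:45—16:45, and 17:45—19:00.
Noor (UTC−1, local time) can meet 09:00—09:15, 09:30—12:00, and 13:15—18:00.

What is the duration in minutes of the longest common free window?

Viktor → UTC: 01:00–03:45, 07:15–12:00.
Kira → UTC: 07:00–09:00, 09:30–17:00.
Dilnoza → UTC: 04:30–05:45, 06:30–06:45, 09:00–11:00.
Uma → UTC: 02:30–05:00, 05:45–09:45, 10:45–12:00.
Noor → UTC: 10:00–10:15, 10:30–13:00, 14:15–19:00.
Viktor ∩ Kira: 07:15–09:00, 09:30–12:00.
Viktor ∩ Kira ∩ Dilnoza: 09:30–11:00.
Viktor ∩ Kira ∩ Dilnoza ∩ Uma: 09:30–09:45, 10:45–11:00.
Viktor ∩ Kira ∩ Dilnoza ∩ Uma ∩ Noor: 10:45–11:00.
Single common window of 15 minutes.

15 minutes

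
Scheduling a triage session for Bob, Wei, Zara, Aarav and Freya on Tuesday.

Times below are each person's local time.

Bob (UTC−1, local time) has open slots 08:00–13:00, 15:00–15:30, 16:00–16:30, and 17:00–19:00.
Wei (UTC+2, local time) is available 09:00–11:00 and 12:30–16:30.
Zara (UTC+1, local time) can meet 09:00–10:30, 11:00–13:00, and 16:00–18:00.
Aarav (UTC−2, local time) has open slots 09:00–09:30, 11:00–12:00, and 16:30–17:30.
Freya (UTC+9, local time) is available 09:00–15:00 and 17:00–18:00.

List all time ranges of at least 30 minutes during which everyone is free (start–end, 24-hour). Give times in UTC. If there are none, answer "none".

Bob → UTC: 09:00–14:00, 16:00–16:30, 17:00–17:30, 18:00–20:00.
Wei → UTC: 07:00–09:00, 10:30–14:30.
Zara → UTC: 08:00–09:30, 10:00–12:00, 15:00–17:00.
Aarav → UTC: 11:00–11:30, 13:00–14:00, 18:30–19:30.
Freya → UTC: 00:00–06:00, 08:00–09:00.
Bob ∩ Wei: 10:30–14:00.
Bob ∩ Wei ∩ Zara: 10:30–12:00.
Bob ∩ Wei ∩ Zara ∩ Aarav: 11:00–11:30.
Bob ∩ Wei ∩ Zara ∩ Aarav ∩ Freya: (none).
Windows ≥ 30 min: (none).

none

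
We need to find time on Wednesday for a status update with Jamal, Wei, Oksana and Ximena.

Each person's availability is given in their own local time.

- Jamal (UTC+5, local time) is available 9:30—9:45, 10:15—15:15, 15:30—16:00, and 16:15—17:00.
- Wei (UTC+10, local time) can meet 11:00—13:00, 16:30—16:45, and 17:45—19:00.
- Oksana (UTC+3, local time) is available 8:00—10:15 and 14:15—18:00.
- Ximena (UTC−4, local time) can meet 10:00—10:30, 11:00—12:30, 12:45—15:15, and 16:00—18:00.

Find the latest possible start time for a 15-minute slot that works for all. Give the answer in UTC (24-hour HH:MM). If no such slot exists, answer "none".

none

Jamal → UTC: 04:30–04:45, 05:15–10:15, 10:30–11:00, 11:15–12:00.
Wei → UTC: 01:00–03:00, 06:30–06:45, 07:45–09:00.
Oksana → UTC: 05:00–07:15, 11:15–15:00.
Ximena → UTC: 14:00–14:30, 15:00–16:30, 16:45–19:15, 20:00–22:00.
Jamal ∩ Wei: 06:30–06:45, 07:45–09:00.
Jamal ∩ Wei ∩ Oksana: 06:30–06:45.
Jamal ∩ Wei ∩ Oksana ∩ Ximena: (none).
Windows ≥ 15 min: (none).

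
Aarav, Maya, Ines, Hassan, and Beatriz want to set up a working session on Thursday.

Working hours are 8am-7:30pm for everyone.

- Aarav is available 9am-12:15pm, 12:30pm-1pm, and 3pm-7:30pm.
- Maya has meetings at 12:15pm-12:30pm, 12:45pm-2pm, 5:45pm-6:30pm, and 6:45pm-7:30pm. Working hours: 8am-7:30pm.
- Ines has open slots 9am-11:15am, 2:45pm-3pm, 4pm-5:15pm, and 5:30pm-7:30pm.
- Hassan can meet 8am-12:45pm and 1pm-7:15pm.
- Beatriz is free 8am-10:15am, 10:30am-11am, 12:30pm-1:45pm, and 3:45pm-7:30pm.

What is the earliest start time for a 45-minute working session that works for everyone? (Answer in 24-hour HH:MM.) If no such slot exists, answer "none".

Maya free within 08:00–19:30: 08:00–12:15, 12:30–12:45, 14:00–17:45, 18:30–18:45.
Aarav ∩ Maya: 09:00–12:15, 12:30–12:45, 15:00–17:45, 18:30–18:45.
Aarav ∩ Maya ∩ Ines: 09:00–11:15, 16:00–17:15, 17:30–17:45, 18:30–18:45.
Aarav ∩ Maya ∩ Ines ∩ Hassan: 09:00–11:15, 16:00–17:15, 17:30–17:45, 18:30–18:45.
Aarav ∩ Maya ∩ Ines ∩ Hassan ∩ Beatriz: 09:00–10:15, 10:30–11:00, 16:00–17:15, 17:30–17:45, 18:30–18:45.
Windows ≥ 45 min: 09:00–10:15, 16:00–17:15.
Earliest such window starts at 09:00.

09:00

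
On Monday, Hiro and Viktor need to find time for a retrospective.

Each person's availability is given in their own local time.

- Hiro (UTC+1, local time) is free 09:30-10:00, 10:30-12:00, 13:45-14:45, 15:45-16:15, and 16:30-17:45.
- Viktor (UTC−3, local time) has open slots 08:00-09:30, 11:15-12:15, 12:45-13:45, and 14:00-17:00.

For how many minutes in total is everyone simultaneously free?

Hiro → UTC: 08:30–09:00, 09:30–11:00, 12:45–13:45, 14:45–15:15, 15:30–16:45.
Viktor → UTC: 11:00–12:30, 14:15–15:15, 15:45–16:45, 17:00–20:00.
Hiro ∩ Viktor: 14:45–15:15, 15:45–16:45.
Total common minutes: 30 + 60 = 90.

90 minutes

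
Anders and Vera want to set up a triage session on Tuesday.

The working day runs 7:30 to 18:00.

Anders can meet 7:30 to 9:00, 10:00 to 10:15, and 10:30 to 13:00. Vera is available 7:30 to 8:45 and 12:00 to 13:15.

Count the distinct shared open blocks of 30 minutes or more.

Anders ∩ Vera: 07:30–08:45, 12:00–13:00.
Windows ≥ 30 min: 07:30–08:45, 12:00–13:00.
That's 2 windows.

2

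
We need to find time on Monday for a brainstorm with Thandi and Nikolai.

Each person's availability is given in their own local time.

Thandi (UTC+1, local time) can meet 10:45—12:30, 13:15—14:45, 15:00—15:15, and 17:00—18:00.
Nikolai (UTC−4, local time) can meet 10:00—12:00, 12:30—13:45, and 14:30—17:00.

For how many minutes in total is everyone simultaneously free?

Thandi → UTC: 09:45–11:30, 12:15–13:45, 14:00–14:15, 16:00–17:00.
Nikolai → UTC: 14:00–16:00, 16:30–17:45, 18:30–21:00.
Thandi ∩ Nikolai: 14:00–14:15, 16:30–17:00.
Total common minutes: 15 + 30 = 45.

45 minutes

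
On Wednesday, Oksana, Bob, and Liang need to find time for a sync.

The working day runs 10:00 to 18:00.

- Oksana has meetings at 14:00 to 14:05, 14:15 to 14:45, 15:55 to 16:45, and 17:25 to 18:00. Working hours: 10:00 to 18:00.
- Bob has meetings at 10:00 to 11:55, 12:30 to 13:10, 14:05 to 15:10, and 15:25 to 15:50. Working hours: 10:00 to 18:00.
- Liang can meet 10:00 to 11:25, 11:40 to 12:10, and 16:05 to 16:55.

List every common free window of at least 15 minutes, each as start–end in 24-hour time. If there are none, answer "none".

Oksana free within 10:00–18:00: 10:00–14:00, 14:05–14:15, 14:45–15:55, 16:45–17:25.
Bob free within 10:00–18:00: 11:55–12:30, 13:10–14:05, 15:10–15:25, 15:50–18:00.
Oksana ∩ Bob: 11:55–12:30, 13:10–14:00, 15:10–15:25, 15:50–15:55, 16:45–17:25.
Oksana ∩ Bob ∩ Liang: 11:55–12:10, 16:45–16:55.
Windows ≥ 15 min: 11:55–12:10.

11:55–12:10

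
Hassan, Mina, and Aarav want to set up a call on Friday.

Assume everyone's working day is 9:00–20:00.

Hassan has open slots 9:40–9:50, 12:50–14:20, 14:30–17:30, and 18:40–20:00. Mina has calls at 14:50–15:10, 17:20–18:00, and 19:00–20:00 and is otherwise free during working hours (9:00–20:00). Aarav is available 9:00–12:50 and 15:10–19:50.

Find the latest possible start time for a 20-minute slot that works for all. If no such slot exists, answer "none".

Mina free within 09:00–20:00: 09:00–14:50, 15:10–17:20, 18:00–19:00.
Hassan ∩ Mina: 09:40–09:50, 12:50–14:20, 14:30–14:50, 15:10–17:20, 18:40–19:00.
Hassan ∩ Mina ∩ Aarav: 09:40–09:50, 15:10–17:20, 18:40–19:00.
Windows ≥ 20 min: 15:10–17:20, 18:40–19:00.
Latest start in the last window 18:40–19:00 is 19:00 − 20 min = 18:40.

18:40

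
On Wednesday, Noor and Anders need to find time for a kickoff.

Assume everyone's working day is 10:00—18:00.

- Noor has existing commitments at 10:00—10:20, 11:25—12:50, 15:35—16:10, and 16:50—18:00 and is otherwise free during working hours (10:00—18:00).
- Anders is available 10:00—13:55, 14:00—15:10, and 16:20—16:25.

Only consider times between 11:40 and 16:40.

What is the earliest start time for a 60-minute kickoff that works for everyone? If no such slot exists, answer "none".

12:50

Noor free within 10:00–18:00: 10:20–11:25, 12:50–15:35, 16:10–16:50.
Noor ∩ Anders: 10:20–11:25, 12:50–13:55, 14:00–15:10, 16:20–16:25.
Restricted to 11:40–16:40: 12:50–13:55, 14:00–15:10, 16:20–16:25.
Windows ≥ 60 min: 12:50–13:55, 14:00–15:10.
Earliest such window starts at 12:50.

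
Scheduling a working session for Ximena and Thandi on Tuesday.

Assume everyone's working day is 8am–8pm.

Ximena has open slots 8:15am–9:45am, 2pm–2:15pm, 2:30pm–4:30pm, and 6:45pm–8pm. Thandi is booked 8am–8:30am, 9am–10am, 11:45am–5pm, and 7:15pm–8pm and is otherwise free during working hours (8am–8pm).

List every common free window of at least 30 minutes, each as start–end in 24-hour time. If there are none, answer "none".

08:30–09:00, 18:45–19:15

Thandi free within 08:00–20:00: 08:30–09:00, 10:00–11:45, 17:00–19:15.
Ximena ∩ Thandi: 08:30–09:00, 18:45–19:15.
Windows ≥ 30 min: 08:30–09:00, 18:45–19:15.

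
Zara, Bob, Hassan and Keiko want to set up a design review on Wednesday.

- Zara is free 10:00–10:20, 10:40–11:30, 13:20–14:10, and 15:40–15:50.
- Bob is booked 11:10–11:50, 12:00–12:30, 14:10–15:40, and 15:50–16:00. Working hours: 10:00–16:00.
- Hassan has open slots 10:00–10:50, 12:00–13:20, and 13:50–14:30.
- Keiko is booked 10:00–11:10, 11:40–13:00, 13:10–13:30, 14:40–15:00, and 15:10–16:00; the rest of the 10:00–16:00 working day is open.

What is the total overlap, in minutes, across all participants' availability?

Bob free within 10:00–16:00: 10:00–11:10, 11:50–12:00, 12:30–14:10, 15:40–15:50.
Keiko free within 10:00–16:00: 11:10–11:40, 13:00–13:10, 13:30–14:40, 15:00–15:10.
Zara ∩ Bob: 10:00–10:20, 10:40–11:10, 13:20–14:10, 15:40–15:50.
Zara ∩ Bob ∩ Hassan: 10:00–10:20, 10:40–10:50, 13:50–14:10.
Zara ∩ Bob ∩ Hassan ∩ Keiko: 13:50–14:10.
Total common minutes: 20.

20 minutes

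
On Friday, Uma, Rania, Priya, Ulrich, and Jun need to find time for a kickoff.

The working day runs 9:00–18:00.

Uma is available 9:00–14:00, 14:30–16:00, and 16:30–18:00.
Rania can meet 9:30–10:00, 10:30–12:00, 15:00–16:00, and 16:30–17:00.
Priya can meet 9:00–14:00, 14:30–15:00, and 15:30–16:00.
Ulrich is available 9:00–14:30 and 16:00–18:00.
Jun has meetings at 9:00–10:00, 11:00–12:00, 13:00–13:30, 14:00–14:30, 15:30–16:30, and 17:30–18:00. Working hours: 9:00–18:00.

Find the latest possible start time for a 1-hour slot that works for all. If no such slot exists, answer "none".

Jun free within 09:00–18:00: 10:00–11:00, 12:00–13:00, 13:30–14:00, 14:30–15:30, 16:30–17:30.
Uma ∩ Rania: 09:30–10:00, 10:30–12:00, 15:00–16:00, 16:30–17:00.
Uma ∩ Rania ∩ Priya: 09:30–10:00, 10:30–12:00, 15:30–16:00.
Uma ∩ Rania ∩ Priya ∩ Ulrich: 09:30–10:00, 10:30–12:00.
Uma ∩ Rania ∩ Priya ∩ Ulrich ∩ Jun: 10:30–11:00.
Windows ≥ 60 min: (none).

none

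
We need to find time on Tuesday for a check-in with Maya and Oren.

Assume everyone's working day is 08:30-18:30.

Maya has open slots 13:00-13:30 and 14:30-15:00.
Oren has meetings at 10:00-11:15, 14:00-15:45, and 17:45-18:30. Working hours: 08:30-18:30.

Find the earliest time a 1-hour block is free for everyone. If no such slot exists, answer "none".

none

Oren free within 08:30–18:30: 08:30–10:00, 11:15–14:00, 15:45–17:45.
Maya ∩ Oren: 13:00–13:30.
Windows ≥ 60 min: (none).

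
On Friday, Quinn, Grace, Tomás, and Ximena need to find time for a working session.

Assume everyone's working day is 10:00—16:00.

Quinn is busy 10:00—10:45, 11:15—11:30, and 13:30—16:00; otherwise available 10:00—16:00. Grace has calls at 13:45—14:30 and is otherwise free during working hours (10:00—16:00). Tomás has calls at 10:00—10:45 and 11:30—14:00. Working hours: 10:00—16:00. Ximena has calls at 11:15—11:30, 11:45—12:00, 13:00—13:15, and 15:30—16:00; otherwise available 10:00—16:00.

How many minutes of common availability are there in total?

30 minutes

Quinn free within 10:00–16:00: 10:45–11:15, 11:30–13:30.
Grace free within 10:00–16:00: 10:00–13:45, 14:30–16:00.
Tomás free within 10:00–16:00: 10:45–11:30, 14:00–16:00.
Ximena free within 10:00–16:00: 10:00–11:15, 11:30–11:45, 12:00–13:00, 13:15–15:30.
Quinn ∩ Grace: 10:45–11:15, 11:30–13:30.
Quinn ∩ Grace ∩ Tomás: 10:45–11:15.
Quinn ∩ Grace ∩ Tomás ∩ Ximena: 10:45–11:15.
Total common minutes: 30.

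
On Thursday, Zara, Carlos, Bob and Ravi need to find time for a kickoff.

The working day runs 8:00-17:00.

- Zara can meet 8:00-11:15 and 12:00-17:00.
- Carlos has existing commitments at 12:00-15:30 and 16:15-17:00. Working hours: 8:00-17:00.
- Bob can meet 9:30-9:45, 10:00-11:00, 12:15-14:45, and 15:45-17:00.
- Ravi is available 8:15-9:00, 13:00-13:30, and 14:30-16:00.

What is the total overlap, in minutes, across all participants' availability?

Carlos free within 08:00–17:00: 08:00–12:00, 15:30–16:15.
Zara ∩ Carlos: 08:00–11:15, 15:30–16:15.
Zara ∩ Carlos ∩ Bob: 09:30–09:45, 10:00–11:00, 15:45–16:15.
Zara ∩ Carlos ∩ Bob ∩ Ravi: 15:45–16:00.
Total common minutes: 15.

15 minutes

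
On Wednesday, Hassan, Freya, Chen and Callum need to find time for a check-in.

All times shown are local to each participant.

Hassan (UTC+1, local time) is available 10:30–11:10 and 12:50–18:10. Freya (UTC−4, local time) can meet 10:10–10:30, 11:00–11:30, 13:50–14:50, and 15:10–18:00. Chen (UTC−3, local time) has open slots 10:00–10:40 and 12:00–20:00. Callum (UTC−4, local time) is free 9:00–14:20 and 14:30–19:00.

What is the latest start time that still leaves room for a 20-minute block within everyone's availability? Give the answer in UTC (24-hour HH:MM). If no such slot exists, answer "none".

15:10

Hassan → UTC: 09:30–10:10, 11:50–17:10.
Freya → UTC: 14:10–14:30, 15:00–15:30, 17:50–18:50, 19:10–22:00.
Chen → UTC: 13:00–13:40, 15:00–23:00.
Callum → UTC: 13:00–18:20, 18:30–23:00.
Hassan ∩ Freya: 14:10–14:30, 15:00–15:30.
Hassan ∩ Freya ∩ Chen: 15:00–15:30.
Hassan ∩ Freya ∩ Chen ∩ Callum: 15:00–15:30.
Windows ≥ 20 min: 15:00–15:30.
Latest start in the last window 15:00–15:30 is 15:30 − 20 min = 15:10.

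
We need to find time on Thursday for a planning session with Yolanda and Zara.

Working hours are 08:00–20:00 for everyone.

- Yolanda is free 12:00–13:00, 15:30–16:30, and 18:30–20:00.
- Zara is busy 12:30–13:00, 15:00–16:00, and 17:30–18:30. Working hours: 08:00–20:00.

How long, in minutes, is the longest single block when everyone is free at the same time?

Zara free within 08:00–20:00: 08:00–12:30, 13:00–15:00, 16:00–17:30, 18:30–20:00.
Yolanda ∩ Zara: 12:00–12:30, 16:00–16:30, 18:30–20:00.
Common window lengths: 30, 30, 90 min; longest is 90.

90 minutes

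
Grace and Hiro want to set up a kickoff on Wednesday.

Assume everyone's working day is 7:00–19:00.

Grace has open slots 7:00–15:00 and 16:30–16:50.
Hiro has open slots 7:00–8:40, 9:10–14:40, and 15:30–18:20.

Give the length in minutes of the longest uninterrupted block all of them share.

330 minutes

Grace ∩ Hiro: 07:00–08:40, 09:10–14:40, 16:30–16:50.
Common window lengths: 100, 330, 20 min; longest is 330.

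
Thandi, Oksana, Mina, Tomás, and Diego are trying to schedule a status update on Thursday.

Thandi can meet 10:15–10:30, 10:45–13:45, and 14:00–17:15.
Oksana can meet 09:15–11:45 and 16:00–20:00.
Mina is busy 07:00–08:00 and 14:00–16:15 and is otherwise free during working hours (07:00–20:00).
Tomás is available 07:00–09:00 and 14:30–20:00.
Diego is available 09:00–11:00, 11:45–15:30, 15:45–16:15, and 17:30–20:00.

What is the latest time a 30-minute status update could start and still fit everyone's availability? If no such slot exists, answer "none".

Mina free within 07:00–20:00: 08:00–14:00, 16:15–20:00.
Thandi ∩ Oksana: 10:15–10:30, 10:45–11:45, 16:00–17:15.
Thandi ∩ Oksana ∩ Mina: 10:15–10:30, 10:45–11:45, 16:15–17:15.
Thandi ∩ Oksana ∩ Mina ∩ Tomás: 16:15–17:15.
Thandi ∩ Oksana ∩ Mina ∩ Tomás ∩ Diego: (none).
Windows ≥ 30 min: (none).

none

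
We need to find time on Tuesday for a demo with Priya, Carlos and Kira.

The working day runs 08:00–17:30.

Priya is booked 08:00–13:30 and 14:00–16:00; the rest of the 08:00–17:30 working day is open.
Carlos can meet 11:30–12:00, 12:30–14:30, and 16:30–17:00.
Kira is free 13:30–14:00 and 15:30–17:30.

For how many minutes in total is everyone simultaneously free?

60 minutes

Priya free within 08:00–17:30: 13:30–14:00, 16:00–17:30.
Priya ∩ Carlos: 13:30–14:00, 16:30–17:00.
Priya ∩ Carlos ∩ Kira: 13:30–14:00, 16:30–17:00.
Total common minutes: 30 + 30 = 60.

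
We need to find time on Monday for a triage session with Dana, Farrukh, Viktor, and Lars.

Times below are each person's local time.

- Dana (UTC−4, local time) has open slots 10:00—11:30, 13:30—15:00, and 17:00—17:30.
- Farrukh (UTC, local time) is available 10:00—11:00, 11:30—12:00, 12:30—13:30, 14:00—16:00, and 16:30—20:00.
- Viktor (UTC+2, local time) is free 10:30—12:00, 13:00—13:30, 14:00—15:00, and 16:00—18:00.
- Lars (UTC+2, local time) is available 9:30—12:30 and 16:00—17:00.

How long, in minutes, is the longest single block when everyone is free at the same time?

Dana → UTC: 14:00–15:30, 17:30–19:00, 21:00–21:30.
Farrukh → UTC: 10:00–11:00, 11:30–12:00, 12:30–13:30, 14:00–16:00, 16:30–20:00.
Viktor → UTC: 08:30–10:00, 11:00–11:30, 12:00–13:00, 14:00–16:00.
Lars → UTC: 07:30–10:30, 14:00–15:00.
Dana ∩ Farrukh: 14:00–15:30, 17:30–19:00.
Dana ∩ Farrukh ∩ Viktor: 14:00–15:30.
Dana ∩ Farrukh ∩ Viktor ∩ Lars: 14:00–15:00.
Single common window of 60 minutes.

60 minutes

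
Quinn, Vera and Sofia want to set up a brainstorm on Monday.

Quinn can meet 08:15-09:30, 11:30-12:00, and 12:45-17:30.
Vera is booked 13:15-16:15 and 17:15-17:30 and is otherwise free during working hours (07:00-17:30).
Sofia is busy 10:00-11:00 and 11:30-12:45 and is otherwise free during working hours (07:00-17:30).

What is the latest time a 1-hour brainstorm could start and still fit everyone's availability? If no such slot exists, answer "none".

Vera free within 07:00–17:30: 07:00–13:15, 16:15–17:15.
Sofia free within 07:00–17:30: 07:00–10:00, 11:00–11:30, 12:45–17:30.
Quinn ∩ Vera: 08:15–09:30, 11:30–12:00, 12:45–13:15, 16:15–17:15.
Quinn ∩ Vera ∩ Sofia: 08:15–09:30, 12:45–13:15, 16:15–17:15.
Windows ≥ 60 min: 08:15–09:30, 16:15–17:15.
Latest start in the last window 16:15–17:15 is 17:15 − 60 min = 16:15.

16:15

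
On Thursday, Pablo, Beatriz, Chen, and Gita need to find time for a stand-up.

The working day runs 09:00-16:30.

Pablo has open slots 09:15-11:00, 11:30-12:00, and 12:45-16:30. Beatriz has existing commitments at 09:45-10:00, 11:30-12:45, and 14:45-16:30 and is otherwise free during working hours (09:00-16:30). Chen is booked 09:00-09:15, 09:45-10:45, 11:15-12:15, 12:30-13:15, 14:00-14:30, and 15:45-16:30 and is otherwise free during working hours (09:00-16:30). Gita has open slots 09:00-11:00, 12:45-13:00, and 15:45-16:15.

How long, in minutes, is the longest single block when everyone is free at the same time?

Beatriz free within 09:00–16:30: 09:00–09:45, 10:00–11:30, 12:45–14:45.
Chen free within 09:00–16:30: 09:15–09:45, 10:45–11:15, 12:15–12:30, 13:15–14:00, 14:30–15:45.
Pablo ∩ Beatriz: 09:15–09:45, 10:00–11:00, 12:45–14:45.
Pablo ∩ Beatriz ∩ Chen: 09:15–09:45, 10:45–11:00, 13:15–14:00, 14:30–14:45.
Pablo ∩ Beatriz ∩ Chen ∩ Gita: 09:15–09:45, 10:45–11:00.
Common window lengths: 30, 15 min; longest is 30.

30 minutes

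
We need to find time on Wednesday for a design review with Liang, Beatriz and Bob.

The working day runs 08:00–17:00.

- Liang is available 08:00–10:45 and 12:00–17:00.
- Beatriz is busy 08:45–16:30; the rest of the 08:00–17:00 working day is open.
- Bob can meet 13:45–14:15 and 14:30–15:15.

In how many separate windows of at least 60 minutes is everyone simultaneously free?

Beatriz free within 08:00–17:00: 08:00–08:45, 16:30–17:00.
Liang ∩ Beatriz: 08:00–08:45, 16:30–17:00.
Liang ∩ Beatriz ∩ Bob: (none).
Windows ≥ 60 min: (none).
That's 0 windows.

0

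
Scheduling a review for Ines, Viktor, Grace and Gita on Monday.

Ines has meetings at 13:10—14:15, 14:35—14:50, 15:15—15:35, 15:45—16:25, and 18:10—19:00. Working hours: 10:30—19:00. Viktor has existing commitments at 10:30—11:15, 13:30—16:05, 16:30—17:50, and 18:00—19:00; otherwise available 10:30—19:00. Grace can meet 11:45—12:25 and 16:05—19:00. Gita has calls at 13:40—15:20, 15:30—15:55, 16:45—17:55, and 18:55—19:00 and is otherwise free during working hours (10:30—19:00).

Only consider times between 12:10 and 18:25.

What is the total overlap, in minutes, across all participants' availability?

Ines free within 10:30–19:00: 10:30–13:10, 14:15–14:35, 14:50–15:15, 15:35–15:45, 16:25–18:10.
Viktor free within 10:30–19:00: 11:15–13:30, 16:05–16:30, 17:50–18:00.
Gita free within 10:30–19:00: 10:30–13:40, 15:20–15:30, 15:55–16:45, 17:55–18:55.
Ines ∩ Viktor: 11:15–13:10, 16:25–16:30, 17:50–18:00.
Ines ∩ Viktor ∩ Grace: 11:45–12:25, 16:25–16:30, 17:50–18:00.
Ines ∩ Viktor ∩ Grace ∩ Gita: 11:45–12:25, 16:25–16:30, 17:55–18:00.
Restricted to 12:10–18:25: 12:10–12:25, 16:25–16:30, 17:55–18:00.
Total common minutes: 15 + 5 + 5 = 25.

25 minutes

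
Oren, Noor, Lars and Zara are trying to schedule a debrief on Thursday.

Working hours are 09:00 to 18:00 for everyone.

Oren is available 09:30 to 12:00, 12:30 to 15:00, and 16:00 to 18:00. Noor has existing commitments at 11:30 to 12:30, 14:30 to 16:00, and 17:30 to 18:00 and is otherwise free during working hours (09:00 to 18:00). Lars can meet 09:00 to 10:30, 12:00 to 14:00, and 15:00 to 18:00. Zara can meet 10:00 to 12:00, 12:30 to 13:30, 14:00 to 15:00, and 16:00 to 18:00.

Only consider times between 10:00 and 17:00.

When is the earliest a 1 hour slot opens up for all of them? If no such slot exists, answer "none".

12:30

Noor free within 09:00–18:00: 09:00–11:30, 12:30–14:30, 16:00–17:30.
Oren ∩ Noor: 09:30–11:30, 12:30–14:30, 16:00–17:30.
Oren ∩ Noor ∩ Lars: 09:30–10:30, 12:30–14:00, 16:00–17:30.
Oren ∩ Noor ∩ Lars ∩ Zara: 10:00–10:30, 12:30–13:30, 16:00–17:30.
Restricted to 10:00–17:00: 10:00–10:30, 12:30–13:30, 16:00–17:00.
Windows ≥ 60 min: 12:30–13:30, 16:00–17:00.
Earliest such window starts at 12:30.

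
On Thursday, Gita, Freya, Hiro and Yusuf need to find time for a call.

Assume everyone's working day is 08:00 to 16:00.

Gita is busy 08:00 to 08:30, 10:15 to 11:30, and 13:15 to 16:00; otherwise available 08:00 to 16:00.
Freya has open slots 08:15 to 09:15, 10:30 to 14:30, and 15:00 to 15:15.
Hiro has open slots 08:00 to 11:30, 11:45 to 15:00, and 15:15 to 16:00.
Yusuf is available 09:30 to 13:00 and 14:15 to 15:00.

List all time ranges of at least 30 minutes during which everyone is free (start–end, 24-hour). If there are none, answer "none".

Gita free within 08:00–16:00: 08:30–10:15, 11:30–13:15.
Gita ∩ Freya: 08:30–09:15, 11:30–13:15.
Gita ∩ Freya ∩ Hiro: 08:30–09:15, 11:45–13:15.
Gita ∩ Freya ∩ Hiro ∩ Yusuf: 11:45–13:00.
Windows ≥ 30 min: 11:45–13:00.

11:45–13:00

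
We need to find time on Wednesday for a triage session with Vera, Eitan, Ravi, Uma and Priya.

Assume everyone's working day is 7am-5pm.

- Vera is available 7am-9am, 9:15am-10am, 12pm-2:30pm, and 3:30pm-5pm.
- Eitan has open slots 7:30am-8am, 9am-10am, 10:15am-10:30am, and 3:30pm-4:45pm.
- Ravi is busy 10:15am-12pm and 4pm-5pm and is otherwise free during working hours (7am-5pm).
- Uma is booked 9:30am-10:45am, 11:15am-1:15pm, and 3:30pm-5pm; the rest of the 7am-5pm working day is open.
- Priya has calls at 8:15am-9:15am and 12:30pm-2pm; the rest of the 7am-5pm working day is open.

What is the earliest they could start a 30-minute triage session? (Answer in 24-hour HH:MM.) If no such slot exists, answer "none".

Ravi free within 07:00–17:00: 07:00–10:15, 12:00–16:00.
Uma free within 07:00–17:00: 07:00–09:30, 10:45–11:15, 13:15–15:30.
Priya free within 07:00–17:00: 07:00–08:15, 09:15–12:30, 14:00–17:00.
Vera ∩ Eitan: 07:30–08:00, 09:15–10:00, 15:30–16:45.
Vera ∩ Eitan ∩ Ravi: 07:30–08:00, 09:15–10:00, 15:30–16:00.
Vera ∩ Eitan ∩ Ravi ∩ Uma: 07:30–08:00, 09:15–09:30.
Vera ∩ Eitan ∩ Ravi ∩ Uma ∩ Priya: 07:30–08:00, 09:15–09:30.
Windows ≥ 30 min: 07:30–08:00.
Earliest such window starts at 07:30.

07:30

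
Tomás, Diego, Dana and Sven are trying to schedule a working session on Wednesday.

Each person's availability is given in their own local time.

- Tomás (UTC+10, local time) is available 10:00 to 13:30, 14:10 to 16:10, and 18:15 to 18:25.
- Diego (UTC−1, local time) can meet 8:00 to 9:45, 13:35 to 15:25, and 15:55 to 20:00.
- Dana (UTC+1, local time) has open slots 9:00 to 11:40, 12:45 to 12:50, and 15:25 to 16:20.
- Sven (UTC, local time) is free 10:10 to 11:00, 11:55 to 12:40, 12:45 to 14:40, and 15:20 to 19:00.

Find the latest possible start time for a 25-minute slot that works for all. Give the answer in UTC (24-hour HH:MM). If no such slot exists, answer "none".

none

Tomás → UTC: 00:00–03:30, 04:10–06:10, 08:15–08:25.
Diego → UTC: 09:00–10:45, 14:35–16:25, 16:55–21:00.
Dana → UTC: 08:00–10:40, 11:45–11:50, 14:25–15:20.
Sven → UTC: 10:10–11:00, 11:55–12:40, 12:45–14:40, 15:20–19:00.
Tomás ∩ Diego: (none).
Tomás ∩ Diego ∩ Dana: (none).
Tomás ∩ Diego ∩ Dana ∩ Sven: (none).
Windows ≥ 25 min: (none).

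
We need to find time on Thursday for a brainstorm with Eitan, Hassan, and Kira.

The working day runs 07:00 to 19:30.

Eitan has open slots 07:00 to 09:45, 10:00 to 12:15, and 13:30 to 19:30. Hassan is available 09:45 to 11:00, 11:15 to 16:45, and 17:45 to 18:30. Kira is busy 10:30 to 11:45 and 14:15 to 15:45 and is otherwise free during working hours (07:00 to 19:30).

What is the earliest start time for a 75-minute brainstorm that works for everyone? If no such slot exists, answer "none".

none

Kira free within 07:00–19:30: 07:00–10:30, 11:45–14:15, 15:45–19:30.
Eitan ∩ Hassan: 10:00–11:00, 11:15–12:15, 13:30–16:45, 17:45–18:30.
Eitan ∩ Hassan ∩ Kira: 10:00–10:30, 11:45–12:15, 13:30–14:15, 15:45–16:45, 17:45–18:30.
Windows ≥ 75 min: (none).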